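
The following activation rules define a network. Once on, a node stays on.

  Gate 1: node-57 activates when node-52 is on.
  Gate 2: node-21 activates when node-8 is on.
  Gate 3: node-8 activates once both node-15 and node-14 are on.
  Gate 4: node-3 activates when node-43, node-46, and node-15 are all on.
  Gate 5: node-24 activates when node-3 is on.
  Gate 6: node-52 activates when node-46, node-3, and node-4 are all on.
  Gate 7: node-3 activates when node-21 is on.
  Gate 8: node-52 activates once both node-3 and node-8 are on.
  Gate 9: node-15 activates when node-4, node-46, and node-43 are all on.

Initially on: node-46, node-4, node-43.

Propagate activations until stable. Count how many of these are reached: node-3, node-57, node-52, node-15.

Gate 9: node-4, node-46, and node-43 on → node-15 on.
Gate 4: node-43, node-46, and node-15 on → node-3 on.
node-46, node-3, and node-4 are on, so node-52 activates (Gate 6).
Gate 1: node-52 on → node-57 on.
node-3: reached.
node-57: reached.
node-52: reached.
node-15: reached.
All 4 are reached.

4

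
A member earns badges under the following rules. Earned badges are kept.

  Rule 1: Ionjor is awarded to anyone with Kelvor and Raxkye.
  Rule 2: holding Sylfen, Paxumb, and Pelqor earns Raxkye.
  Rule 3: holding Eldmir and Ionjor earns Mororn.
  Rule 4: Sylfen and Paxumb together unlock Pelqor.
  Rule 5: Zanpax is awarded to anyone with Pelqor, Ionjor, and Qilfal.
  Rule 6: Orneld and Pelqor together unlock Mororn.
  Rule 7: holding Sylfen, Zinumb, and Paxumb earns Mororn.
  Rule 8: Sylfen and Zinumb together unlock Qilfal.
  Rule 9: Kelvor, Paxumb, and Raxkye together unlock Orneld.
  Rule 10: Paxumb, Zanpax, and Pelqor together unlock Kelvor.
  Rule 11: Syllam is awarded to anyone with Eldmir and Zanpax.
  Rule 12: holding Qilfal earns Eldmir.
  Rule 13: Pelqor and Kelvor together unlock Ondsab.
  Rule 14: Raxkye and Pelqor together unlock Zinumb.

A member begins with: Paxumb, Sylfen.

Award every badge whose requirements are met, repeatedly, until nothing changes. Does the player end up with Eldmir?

With Sylfen and Paxumb, Pelqor is earned (Rule 4).
With Sylfen, Paxumb, and Pelqor, Raxkye is earned (Rule 2).
With Raxkye and Pelqor, Zinumb is earned (Rule 14).
With Sylfen and Zinumb, Qilfal is earned (Rule 8).
With Qilfal, Eldmir is earned (Rule 12).

Yes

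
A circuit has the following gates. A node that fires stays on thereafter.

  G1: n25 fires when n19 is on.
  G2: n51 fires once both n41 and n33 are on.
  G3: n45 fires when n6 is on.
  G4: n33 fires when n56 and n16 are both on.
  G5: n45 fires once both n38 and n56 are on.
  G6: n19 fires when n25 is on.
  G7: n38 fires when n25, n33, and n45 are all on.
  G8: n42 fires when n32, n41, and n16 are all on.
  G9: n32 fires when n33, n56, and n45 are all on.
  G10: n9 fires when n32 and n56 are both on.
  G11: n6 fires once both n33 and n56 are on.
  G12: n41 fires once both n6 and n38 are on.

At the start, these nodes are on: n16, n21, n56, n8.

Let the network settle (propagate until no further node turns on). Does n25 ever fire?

No

n25 would need n19 (G1), but n19 never turns on.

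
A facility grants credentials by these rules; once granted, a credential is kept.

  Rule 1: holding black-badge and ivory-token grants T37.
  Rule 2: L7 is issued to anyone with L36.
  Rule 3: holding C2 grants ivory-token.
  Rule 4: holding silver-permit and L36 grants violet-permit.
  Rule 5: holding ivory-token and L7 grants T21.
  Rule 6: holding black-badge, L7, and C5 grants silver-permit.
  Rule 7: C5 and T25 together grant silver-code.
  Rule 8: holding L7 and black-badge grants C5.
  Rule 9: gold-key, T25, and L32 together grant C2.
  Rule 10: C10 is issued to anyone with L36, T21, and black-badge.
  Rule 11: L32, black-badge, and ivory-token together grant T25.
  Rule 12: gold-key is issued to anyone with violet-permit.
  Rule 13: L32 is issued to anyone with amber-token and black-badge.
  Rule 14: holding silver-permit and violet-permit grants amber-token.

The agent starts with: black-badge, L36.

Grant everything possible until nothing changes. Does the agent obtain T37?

T37 would need black-badge and ivory-token (Rule 1), but ivory-token is never granted.

No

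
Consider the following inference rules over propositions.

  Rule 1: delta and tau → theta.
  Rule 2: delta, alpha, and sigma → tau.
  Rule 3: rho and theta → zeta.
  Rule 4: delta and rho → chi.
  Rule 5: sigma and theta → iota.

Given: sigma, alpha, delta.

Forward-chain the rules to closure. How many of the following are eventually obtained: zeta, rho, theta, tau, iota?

From delta, alpha, and sigma, Rule 2 gives tau.
delta and tau hold, so theta follows (Rule 1).
From sigma and theta, Rule 5 gives iota.
zeta would need rho and theta (Rule 3), but rho is never established.
No rule produces rho, and it is not given.
theta: reached.
tau: reached.
iota: reached.
Reached: theta, tau, and iota — 3 of the 5.

3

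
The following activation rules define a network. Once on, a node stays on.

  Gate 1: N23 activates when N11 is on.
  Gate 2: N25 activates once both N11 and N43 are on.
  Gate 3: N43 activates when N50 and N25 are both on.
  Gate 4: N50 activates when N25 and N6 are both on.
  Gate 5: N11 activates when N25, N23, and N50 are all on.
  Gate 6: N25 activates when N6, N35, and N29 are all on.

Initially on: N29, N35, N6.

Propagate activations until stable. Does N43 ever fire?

Yes

Gate 6: N6, N35, and N29 on → N25 on.
N25 and N6 are on, so N50 activates (Gate 4).
Gate 3: N50 and N25 on → N43 on.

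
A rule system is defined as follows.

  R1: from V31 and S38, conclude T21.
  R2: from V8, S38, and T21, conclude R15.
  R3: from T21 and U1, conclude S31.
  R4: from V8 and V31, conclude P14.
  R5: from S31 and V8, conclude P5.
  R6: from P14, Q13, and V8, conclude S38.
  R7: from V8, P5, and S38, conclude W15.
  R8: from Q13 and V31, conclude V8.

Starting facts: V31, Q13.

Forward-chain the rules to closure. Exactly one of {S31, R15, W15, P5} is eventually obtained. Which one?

Q13 and V31 hold, so V8 follows (R8).
V8 and V31 hold, so P14 follows (R4).
From P14, Q13, and V8, R6 gives S38.
V31 and S38 hold, so T21 follows (R1).
V8, S38, and T21 hold, so R15 follows (R2).
W15 would need V8, P5, and S38 (R7), but P5 is never established. S31 would need T21 and U1 (R3), but U1 is never established. P5 would need S31 and V8 (R5), but S31 is never established.

R15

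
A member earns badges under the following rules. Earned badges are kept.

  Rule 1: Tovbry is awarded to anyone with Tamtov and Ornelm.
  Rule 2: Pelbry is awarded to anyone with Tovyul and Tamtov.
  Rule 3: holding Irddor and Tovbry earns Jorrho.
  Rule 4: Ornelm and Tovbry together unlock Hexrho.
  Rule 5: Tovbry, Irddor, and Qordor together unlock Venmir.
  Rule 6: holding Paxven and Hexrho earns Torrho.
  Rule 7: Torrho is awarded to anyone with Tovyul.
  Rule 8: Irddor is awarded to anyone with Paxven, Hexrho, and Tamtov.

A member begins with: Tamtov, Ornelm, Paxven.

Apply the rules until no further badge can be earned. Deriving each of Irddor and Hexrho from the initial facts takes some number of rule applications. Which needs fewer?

Hexrho

Hexrho: With Tamtov and Ornelm, Tovbry is earned (Rule 1). With Ornelm and Tovbry, Hexrho is earned (Rule 4). [2 rule applications]
Irddor: With Tamtov and Ornelm, Tovbry is earned (Rule 1). With Ornelm and Tovbry, Hexrho is earned (Rule 4). With Paxven, Hexrho, and Tamtov, Irddor is earned (Rule 8). [3 rule applications]
Hexrho needs fewer.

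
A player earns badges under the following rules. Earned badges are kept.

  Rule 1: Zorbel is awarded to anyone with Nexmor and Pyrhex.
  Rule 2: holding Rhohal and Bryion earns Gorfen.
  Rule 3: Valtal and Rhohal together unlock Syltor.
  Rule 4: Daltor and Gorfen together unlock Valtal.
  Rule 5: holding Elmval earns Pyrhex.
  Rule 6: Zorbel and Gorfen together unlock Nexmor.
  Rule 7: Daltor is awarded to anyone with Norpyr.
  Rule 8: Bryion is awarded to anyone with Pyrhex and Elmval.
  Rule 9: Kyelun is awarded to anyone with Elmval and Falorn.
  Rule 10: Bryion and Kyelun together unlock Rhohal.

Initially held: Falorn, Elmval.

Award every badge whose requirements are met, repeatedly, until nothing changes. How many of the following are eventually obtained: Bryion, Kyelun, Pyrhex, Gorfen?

4

With Elmval and Falorn, Kyelun is earned (Rule 9).
With Elmval, Pyrhex is earned (Rule 5).
With Pyrhex and Elmval, Bryion is earned (Rule 8).
With Bryion and Kyelun, Rhohal is earned (Rule 10).
With Rhohal and Bryion, Gorfen is earned (Rule 2).
Bryion: reached.
Kyelun: reached.
Pyrhex: reached.
Gorfen: reached.
All 4 are reached.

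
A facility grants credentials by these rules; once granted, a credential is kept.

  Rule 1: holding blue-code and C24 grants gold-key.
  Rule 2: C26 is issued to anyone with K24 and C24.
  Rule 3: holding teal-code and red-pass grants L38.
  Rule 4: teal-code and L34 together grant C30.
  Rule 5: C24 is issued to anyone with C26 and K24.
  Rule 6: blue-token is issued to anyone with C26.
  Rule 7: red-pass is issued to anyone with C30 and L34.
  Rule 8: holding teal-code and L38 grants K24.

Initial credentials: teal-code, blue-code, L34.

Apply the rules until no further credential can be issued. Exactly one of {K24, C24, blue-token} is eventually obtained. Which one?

Holding teal-code and L34 grants C30 (Rule 4).
Holding C30 and L34 grants red-pass (Rule 7).
Holding teal-code and red-pass grants L38 (Rule 3).
Holding teal-code and L38 grants K24 (Rule 8).
blue-token would need C26 (Rule 6), but C26 is never granted. C24 would need C26 and K24 (Rule 5), but C26 is never granted.

K24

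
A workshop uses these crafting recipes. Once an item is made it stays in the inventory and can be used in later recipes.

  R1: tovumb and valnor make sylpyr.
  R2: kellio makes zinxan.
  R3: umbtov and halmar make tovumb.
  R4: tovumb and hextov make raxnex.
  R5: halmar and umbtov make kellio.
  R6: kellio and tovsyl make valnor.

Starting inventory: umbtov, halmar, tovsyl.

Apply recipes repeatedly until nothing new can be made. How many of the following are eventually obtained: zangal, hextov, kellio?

halmar and umbtov → kellio (R5).
No rule produces zangal, and it is not given.
No rule produces hextov, and it is not given.
kellio: reached.
Reached: kellio — 1 of the 3.

1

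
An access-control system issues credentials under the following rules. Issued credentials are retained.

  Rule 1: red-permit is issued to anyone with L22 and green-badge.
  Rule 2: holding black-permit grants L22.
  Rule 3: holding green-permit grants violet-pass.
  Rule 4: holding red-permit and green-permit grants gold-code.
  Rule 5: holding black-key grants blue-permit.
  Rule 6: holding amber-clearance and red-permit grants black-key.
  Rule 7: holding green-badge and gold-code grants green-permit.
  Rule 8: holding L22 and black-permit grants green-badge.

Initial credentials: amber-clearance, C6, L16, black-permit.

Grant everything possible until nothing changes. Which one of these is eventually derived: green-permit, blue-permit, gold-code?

Holding black-permit grants L22 (Rule 2).
Holding L22 and black-permit grants green-badge (Rule 8).
Holding L22 and green-badge grants red-permit (Rule 1).
Holding amber-clearance and red-permit grants black-key (Rule 6).
Holding black-key grants blue-permit (Rule 5).
green-permit would need green-badge and gold-code (Rule 7), but gold-code is never granted. gold-code would need red-permit and green-permit (Rule 4), but green-permit is never granted.

blue-permit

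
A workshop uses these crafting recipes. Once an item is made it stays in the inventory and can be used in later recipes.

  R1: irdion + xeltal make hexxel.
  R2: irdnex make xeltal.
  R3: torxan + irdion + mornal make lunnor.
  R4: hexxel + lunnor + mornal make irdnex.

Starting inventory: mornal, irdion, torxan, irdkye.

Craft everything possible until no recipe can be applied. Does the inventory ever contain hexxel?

hexxel would need irdion and xeltal (R1), but xeltal is never obtained.

No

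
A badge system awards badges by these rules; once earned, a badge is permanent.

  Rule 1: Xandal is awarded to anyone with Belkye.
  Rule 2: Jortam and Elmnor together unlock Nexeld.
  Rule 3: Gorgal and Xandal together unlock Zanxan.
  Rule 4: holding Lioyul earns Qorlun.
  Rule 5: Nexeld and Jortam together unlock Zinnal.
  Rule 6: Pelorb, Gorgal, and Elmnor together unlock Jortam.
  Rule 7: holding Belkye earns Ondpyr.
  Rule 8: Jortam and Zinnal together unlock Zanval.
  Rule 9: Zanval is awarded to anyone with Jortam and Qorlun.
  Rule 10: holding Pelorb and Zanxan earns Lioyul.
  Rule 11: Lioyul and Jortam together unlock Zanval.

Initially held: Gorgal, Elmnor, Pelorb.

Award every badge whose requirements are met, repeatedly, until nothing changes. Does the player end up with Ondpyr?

No

Ondpyr would need Belkye (Rule 7), but Belkye is never earned.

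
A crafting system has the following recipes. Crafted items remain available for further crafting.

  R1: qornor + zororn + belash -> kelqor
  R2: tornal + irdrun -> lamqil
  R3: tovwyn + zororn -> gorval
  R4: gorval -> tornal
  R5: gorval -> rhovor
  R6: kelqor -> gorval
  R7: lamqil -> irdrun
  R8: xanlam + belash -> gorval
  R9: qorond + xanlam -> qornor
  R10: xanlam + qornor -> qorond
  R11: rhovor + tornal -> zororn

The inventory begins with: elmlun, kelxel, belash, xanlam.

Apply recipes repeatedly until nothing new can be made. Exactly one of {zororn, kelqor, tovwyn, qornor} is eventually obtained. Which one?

zororn

xanlam + belash -> gorval (R8).
gorval -> tornal (R4).
gorval -> rhovor (R5).
rhovor + tornal -> zororn (R11).
qornor would need qorond and xanlam (R9), but qorond is never obtained. No rule produces tovwyn, and it is not given. kelqor would need qornor, zororn, and belash (R1), but qornor is never obtained.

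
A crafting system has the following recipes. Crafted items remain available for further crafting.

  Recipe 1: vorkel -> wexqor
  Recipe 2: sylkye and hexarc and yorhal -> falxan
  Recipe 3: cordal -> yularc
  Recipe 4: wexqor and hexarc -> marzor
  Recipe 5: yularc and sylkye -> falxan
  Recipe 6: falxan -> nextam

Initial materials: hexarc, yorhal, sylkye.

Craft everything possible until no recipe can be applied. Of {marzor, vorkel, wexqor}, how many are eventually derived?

marzor would need wexqor and hexarc (Recipe 4), but wexqor is never obtained.
No rule produces vorkel, and it is not given.
wexqor would need vorkel (Recipe 1), but vorkel is never obtained.
None of the 3 are reached.

0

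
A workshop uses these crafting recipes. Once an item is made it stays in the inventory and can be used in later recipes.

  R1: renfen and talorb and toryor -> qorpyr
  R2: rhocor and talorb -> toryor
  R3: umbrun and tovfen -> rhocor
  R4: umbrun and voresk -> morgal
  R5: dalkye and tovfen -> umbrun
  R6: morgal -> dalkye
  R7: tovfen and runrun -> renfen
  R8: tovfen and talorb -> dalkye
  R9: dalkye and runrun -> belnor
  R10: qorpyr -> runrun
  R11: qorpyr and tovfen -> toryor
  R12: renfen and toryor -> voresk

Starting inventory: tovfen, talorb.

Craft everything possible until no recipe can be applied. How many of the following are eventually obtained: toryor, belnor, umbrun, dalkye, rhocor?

4

tovfen and talorb -> dalkye (R8).
dalkye and tovfen -> umbrun (R5).
umbrun and tovfen -> rhocor (R3).
Using R2, rhocor and talorb make toryor.
toryor: reached.
belnor would need dalkye and runrun (R9), but runrun is never obtained.
umbrun: reached.
dalkye: reached.
rhocor: reached.
Reached: toryor, umbrun, dalkye, and rhocor — 4 of the 5.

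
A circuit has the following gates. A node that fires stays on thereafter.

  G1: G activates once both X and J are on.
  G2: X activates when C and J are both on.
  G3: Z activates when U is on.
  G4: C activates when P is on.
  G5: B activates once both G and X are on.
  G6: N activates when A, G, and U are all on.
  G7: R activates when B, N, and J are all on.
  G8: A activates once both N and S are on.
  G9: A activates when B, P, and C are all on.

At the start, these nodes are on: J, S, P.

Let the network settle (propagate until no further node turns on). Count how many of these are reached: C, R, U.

1

G4: P on → C on.
C: reached.
R would need B, N, and J (G7), but N never turns on.
No rule produces U, and it is not given.
Reached: C — 1 of the 3.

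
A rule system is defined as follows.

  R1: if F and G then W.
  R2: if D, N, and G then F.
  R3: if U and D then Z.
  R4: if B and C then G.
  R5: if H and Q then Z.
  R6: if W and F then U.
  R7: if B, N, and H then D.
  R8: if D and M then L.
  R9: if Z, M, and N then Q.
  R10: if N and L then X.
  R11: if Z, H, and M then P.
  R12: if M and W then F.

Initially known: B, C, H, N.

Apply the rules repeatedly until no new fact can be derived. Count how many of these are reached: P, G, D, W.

B, N, and H hold, so D follows (R7).
From B and C, R4 gives G.
D, N, and G hold, so F follows (R2).
F and G hold, so W follows (R1).
P would need Z, H, and M (R11), but M is never established.
G: reached.
D: reached.
W: reached.
Reached: G, D, and W — 3 of the 4.

3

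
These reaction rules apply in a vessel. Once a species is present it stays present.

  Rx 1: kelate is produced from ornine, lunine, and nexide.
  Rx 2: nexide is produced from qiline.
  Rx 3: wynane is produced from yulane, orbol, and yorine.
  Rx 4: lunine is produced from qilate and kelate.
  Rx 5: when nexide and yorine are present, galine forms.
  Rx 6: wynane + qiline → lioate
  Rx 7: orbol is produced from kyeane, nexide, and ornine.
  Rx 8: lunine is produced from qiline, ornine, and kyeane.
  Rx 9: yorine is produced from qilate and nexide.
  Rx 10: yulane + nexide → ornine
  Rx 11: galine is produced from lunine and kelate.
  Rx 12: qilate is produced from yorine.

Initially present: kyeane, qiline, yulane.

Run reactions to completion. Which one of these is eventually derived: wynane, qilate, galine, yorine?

galine

qiline present → nexide forms (Rx 2).
yulane and nexide present → ornine forms (Rx 10).
qiline, ornine, and kyeane present → lunine forms (Rx 8).
ornine, lunine, and nexide present → kelate forms (Rx 1).
lunine and kelate present → galine forms (Rx 11).
qilate would need yorine (Rx 12), but yorine never forms. wynane would need yulane, orbol, and yorine (Rx 3), but yorine never forms. yorine would need qilate and nexide (Rx 9), but qilate never forms.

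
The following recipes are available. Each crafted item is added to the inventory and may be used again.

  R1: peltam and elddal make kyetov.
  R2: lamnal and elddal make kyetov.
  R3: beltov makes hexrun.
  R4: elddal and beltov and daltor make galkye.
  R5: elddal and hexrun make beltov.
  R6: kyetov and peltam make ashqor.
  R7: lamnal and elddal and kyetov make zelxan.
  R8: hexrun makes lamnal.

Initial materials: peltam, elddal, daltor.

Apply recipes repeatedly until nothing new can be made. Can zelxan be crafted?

No

zelxan would need lamnal, elddal, and kyetov (R7), but lamnal is never obtained.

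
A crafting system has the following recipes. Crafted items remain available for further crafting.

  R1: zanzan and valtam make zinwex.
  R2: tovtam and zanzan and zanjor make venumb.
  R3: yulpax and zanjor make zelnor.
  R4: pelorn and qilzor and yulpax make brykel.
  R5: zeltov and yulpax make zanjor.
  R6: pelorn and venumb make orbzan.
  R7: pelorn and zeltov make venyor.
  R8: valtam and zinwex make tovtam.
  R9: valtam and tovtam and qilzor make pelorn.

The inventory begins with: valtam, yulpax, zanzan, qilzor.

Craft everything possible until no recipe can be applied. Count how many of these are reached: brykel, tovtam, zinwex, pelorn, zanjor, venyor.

zanzan and valtam → zinwex (R1).
valtam and zinwex → tovtam (R8).
Using R9, valtam, tovtam, and qilzor make pelorn.
Using R4, pelorn, qilzor, and yulpax make brykel.
brykel: reached.
tovtam: reached.
zinwex: reached.
pelorn: reached.
zanjor would need zeltov and yulpax (R5), but zeltov is never obtained.
venyor would need pelorn and zeltov (R7), but zeltov is never obtained.
Reached: brykel, tovtam, zinwex, and pelorn — 4 of the 6.

4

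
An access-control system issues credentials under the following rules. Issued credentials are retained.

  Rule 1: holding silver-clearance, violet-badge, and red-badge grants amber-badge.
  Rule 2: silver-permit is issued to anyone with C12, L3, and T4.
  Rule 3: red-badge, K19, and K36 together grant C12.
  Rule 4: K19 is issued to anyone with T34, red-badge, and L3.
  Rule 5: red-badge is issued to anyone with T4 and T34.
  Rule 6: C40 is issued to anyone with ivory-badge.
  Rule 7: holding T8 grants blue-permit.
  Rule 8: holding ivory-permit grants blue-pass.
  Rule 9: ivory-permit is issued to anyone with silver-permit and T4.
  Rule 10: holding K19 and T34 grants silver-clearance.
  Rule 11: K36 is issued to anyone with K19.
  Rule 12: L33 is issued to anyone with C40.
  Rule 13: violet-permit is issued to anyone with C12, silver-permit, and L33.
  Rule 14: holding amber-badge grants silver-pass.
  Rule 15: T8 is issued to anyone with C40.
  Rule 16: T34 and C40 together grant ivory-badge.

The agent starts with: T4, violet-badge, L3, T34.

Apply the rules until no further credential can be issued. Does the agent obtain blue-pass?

Yes

Holding T4 and T34 grants red-badge (Rule 5).
Holding T34, red-badge, and L3 grants K19 (Rule 4).
Holding K19 grants K36 (Rule 11).
Holding red-badge, K19, and K36 grants C12 (Rule 3).
Holding C12, L3, and T4 grants silver-permit (Rule 2).
Holding silver-permit and T4 grants ivory-permit (Rule 9).
Holding ivory-permit grants blue-pass (Rule 8).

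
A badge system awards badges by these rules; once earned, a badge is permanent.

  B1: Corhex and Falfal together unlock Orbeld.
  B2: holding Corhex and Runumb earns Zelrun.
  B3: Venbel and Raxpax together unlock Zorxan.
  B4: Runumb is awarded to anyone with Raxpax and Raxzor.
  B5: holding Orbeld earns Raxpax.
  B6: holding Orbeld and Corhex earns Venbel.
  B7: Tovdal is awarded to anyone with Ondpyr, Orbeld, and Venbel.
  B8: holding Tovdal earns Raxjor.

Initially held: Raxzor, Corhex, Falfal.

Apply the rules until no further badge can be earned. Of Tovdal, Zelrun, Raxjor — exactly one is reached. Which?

With Corhex and Falfal, Orbeld is earned (B1).
With Orbeld, Raxpax is earned (B5).
With Raxpax and Raxzor, Runumb is earned (B4).
With Corhex and Runumb, Zelrun is earned (B2).
Raxjor would need Tovdal (B8), but Tovdal is never earned. Tovdal would need Ondpyr, Orbeld, and Venbel (B7), but Ondpyr is never earned.

Zelrun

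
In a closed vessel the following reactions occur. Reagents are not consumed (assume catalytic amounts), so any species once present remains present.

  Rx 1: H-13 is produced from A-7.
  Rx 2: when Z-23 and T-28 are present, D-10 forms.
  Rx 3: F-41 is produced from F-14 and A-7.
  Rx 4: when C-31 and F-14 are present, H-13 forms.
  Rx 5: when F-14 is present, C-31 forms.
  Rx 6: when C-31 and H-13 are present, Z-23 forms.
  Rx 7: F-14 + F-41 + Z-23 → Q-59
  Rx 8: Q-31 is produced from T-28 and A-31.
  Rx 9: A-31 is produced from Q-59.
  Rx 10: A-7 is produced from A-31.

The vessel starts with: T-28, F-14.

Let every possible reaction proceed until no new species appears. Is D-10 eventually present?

F-14 present → C-31 forms (Rx 5).
C-31 and F-14 present → H-13 forms (Rx 4).
C-31 and H-13 present → Z-23 forms (Rx 6).
Z-23 and T-28 present → D-10 forms (Rx 2).

Yes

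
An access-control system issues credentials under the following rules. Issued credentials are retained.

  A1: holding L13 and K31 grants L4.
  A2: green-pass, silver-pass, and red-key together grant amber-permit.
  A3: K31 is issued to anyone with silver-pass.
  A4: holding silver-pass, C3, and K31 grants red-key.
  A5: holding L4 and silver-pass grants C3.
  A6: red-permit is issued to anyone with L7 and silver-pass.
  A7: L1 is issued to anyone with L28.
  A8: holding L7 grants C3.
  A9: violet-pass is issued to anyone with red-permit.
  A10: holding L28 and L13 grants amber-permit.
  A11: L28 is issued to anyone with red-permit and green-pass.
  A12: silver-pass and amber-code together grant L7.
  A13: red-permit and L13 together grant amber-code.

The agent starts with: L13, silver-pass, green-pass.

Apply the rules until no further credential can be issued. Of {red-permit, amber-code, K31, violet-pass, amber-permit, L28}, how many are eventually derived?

Holding silver-pass grants K31 (A3).
Holding L13 and K31 grants L4 (A1).
Holding L4 and silver-pass grants C3 (A5).
Holding silver-pass, C3, and K31 grants red-key (A4).
Holding green-pass, silver-pass, and red-key grants amber-permit (A2).
red-permit would need L7 and silver-pass (A6), but L7 is never granted.
amber-code would need red-permit and L13 (A13), but red-permit is never granted.
K31: reached.
violet-pass would need red-permit (A9), but red-permit is never granted.
amber-permit: reached.
L28 would need red-permit and green-pass (A11), but red-permit is never granted.
Reached: K31 and amber-permit — 2 of the 6.

2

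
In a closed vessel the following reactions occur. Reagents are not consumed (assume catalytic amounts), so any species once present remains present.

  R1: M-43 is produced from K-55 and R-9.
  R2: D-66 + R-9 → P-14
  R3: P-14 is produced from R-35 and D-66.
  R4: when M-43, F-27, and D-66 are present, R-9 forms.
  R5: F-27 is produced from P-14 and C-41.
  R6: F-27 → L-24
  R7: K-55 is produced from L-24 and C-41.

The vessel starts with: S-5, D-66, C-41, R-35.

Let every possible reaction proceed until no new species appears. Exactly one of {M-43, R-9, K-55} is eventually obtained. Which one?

R-35 and D-66 present → P-14 forms (R3).
P-14 and C-41 present → F-27 forms (R5).
F-27 present → L-24 forms (R6).
L-24 and C-41 present → K-55 forms (R7).
M-43 would need K-55 and R-9 (R1), but R-9 never forms. R-9 would need M-43, F-27, and D-66 (R4), but M-43 never forms.

K-55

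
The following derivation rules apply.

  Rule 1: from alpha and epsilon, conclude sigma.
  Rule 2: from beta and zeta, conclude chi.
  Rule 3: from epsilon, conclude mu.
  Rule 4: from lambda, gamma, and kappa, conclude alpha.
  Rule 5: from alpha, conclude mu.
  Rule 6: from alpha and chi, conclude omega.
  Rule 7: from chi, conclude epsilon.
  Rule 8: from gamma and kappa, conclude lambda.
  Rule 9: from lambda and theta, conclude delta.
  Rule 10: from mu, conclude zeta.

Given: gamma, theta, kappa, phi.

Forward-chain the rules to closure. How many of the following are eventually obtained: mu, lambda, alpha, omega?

3

gamma and kappa hold, so lambda follows (Rule 8).
From lambda, gamma, and kappa, Rule 4 gives alpha.
alpha holds, so mu follows (Rule 5).
mu: reached.
lambda: reached.
alpha: reached.
omega would need alpha and chi (Rule 6), but chi is never established.
Reached: mu, lambda, and alpha — 3 of the 4.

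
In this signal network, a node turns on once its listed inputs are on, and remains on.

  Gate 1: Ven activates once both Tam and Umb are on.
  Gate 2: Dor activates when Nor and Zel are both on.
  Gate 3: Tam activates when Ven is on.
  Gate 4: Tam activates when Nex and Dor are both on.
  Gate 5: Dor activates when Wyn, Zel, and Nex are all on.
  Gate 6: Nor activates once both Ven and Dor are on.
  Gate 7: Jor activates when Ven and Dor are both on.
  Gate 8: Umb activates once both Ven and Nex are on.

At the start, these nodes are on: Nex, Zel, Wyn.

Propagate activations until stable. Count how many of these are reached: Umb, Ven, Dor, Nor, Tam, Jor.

Wyn, Zel, and Nex are on, so Dor activates (Gate 5).
Gate 4: Nex and Dor on → Tam on.
Umb would need Ven and Nex (Gate 8), but Ven never turns on.
Ven would need Tam and Umb (Gate 1), but Umb never turns on.
Dor: reached.
Nor would need Ven and Dor (Gate 6), but Ven never turns on.
Tam: reached.
Jor would need Ven and Dor (Gate 7), but Ven never turns on.
Reached: Dor and Tam — 2 of the 6.

2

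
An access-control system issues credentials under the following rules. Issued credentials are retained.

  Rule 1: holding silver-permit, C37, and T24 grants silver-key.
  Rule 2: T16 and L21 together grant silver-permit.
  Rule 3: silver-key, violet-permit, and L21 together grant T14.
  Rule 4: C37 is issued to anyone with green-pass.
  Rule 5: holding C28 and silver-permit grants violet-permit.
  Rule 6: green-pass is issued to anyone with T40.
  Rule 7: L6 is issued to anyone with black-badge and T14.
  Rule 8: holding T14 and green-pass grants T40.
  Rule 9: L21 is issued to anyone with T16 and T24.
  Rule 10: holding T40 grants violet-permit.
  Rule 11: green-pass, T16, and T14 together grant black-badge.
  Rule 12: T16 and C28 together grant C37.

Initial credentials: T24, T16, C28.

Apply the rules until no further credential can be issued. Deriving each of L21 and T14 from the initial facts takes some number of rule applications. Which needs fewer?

L21: Holding T16 and T24 grants L21 (Rule 9). [1 rule application]
T14: Holding T16 and T24 grants L21 (Rule 9). Holding T16 and C28 grants C37 (Rule 12). Holding T16 and L21 grants silver-permit (Rule 2). Holding silver-permit, C37, and T24 grants silver-key (Rule 1). Holding C28 and silver-permit grants violet-permit (Rule 5). Holding silver-key, violet-permit, and L21 grants T14 (Rule 3). [6 rule applications]
L21 needs fewer.

L21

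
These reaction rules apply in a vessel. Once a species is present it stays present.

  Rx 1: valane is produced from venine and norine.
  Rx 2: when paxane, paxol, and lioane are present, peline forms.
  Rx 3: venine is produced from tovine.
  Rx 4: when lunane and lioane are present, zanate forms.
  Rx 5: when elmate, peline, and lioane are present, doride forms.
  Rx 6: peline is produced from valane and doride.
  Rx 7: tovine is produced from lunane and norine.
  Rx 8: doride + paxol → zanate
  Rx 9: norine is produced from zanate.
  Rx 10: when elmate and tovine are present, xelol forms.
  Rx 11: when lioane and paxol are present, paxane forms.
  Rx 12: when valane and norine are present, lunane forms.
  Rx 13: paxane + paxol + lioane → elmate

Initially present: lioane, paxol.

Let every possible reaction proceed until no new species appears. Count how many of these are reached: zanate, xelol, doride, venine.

2

lioane and paxol present → paxane forms (Rx 11).
paxane, paxol, and lioane present → elmate forms (Rx 13).
paxane, paxol, and lioane present → peline forms (Rx 2).
elmate, peline, and lioane present → doride forms (Rx 5).
doride and paxol present → zanate forms (Rx 8).
zanate: reached.
xelol would need elmate and tovine (Rx 10), but tovine never forms.
doride: reached.
venine would need tovine (Rx 3), but tovine never forms.
Reached: zanate and doride — 2 of the 4.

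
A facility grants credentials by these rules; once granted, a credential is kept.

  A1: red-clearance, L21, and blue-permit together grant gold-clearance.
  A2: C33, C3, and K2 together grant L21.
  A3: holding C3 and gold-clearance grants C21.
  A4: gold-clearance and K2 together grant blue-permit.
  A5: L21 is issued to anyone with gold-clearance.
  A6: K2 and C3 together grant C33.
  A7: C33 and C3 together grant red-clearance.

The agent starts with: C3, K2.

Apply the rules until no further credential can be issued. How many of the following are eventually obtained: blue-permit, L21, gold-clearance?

1

Holding K2 and C3 grants C33 (A6).
Holding C33, C3, and K2 grants L21 (A2).
blue-permit would need gold-clearance and K2 (A4), but gold-clearance is never granted.
L21: reached.
gold-clearance would need red-clearance, L21, and blue-permit (A1), but blue-permit is never granted.
Reached: L21 — 1 of the 3.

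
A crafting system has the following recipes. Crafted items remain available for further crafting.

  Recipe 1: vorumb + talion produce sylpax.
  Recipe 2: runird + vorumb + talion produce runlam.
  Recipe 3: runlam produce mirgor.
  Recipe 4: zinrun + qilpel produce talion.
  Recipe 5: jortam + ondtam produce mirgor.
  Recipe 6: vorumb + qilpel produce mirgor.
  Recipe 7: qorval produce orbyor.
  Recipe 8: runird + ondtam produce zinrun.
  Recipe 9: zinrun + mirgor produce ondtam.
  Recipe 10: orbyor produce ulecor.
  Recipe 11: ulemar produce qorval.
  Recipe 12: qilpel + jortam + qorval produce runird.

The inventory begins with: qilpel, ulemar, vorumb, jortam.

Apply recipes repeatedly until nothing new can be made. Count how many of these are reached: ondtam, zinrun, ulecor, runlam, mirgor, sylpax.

2

vorumb + qilpel → mirgor (Recipe 6).
Using Recipe 11, ulemar makes qorval.
Using Recipe 7, qorval makes orbyor.
Using Recipe 10, orbyor makes ulecor.
ondtam would need zinrun and mirgor (Recipe 9), but zinrun is never obtained.
zinrun would need runird and ondtam (Recipe 8), but ondtam is never obtained.
ulecor: reached.
runlam would need runird, vorumb, and talion (Recipe 2), but talion is never obtained.
mirgor: reached.
sylpax would need vorumb and talion (Recipe 1), but talion is never obtained.
Reached: ulecor and mirgor — 2 of the 6.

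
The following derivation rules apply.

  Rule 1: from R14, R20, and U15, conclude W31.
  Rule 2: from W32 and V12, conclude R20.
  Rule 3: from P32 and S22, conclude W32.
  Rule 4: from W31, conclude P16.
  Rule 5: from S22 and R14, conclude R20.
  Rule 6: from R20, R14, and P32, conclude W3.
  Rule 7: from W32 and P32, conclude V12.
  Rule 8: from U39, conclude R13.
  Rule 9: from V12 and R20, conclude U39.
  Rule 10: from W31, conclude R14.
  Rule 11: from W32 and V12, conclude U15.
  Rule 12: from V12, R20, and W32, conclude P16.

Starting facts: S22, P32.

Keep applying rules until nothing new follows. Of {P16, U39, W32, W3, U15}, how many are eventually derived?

From P32 and S22, Rule 3 gives W32.
W32 and P32 hold, so V12 follows (Rule 7).
W32 and V12 hold, so U15 follows (Rule 11).
From W32 and V12, Rule 2 gives R20.
From V12 and R20, Rule 9 gives U39.
V12, R20, and W32 hold, so P16 follows (Rule 12).
P16: reached.
U39: reached.
W32: reached.
W3 would need R20, R14, and P32 (Rule 6), but R14 is never established.
U15: reached.
Reached: P16, U39, W32, and U15 — 4 of the 5.

4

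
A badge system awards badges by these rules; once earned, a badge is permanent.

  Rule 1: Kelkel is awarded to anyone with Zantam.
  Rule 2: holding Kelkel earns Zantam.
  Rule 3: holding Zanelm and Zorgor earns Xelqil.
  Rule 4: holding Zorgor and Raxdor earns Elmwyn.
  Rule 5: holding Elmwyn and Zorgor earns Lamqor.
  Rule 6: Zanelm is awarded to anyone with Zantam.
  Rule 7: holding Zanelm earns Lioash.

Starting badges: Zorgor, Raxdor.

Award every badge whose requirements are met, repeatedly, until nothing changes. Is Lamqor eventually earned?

Yes

With Zorgor and Raxdor, Elmwyn is earned (Rule 4).
With Elmwyn and Zorgor, Lamqor is earned (Rule 5).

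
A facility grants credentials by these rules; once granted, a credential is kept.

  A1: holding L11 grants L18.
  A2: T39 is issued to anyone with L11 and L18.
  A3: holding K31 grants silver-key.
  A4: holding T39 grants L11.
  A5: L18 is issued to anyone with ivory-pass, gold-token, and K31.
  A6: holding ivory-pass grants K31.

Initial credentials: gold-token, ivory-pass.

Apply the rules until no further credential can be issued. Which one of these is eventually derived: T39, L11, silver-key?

silver-key

Holding ivory-pass grants K31 (A6).
Holding K31 grants silver-key (A3).
L11 would need T39 (A4), but T39 is never granted. T39 would need L11 and L18 (A2), but L11 is never granted.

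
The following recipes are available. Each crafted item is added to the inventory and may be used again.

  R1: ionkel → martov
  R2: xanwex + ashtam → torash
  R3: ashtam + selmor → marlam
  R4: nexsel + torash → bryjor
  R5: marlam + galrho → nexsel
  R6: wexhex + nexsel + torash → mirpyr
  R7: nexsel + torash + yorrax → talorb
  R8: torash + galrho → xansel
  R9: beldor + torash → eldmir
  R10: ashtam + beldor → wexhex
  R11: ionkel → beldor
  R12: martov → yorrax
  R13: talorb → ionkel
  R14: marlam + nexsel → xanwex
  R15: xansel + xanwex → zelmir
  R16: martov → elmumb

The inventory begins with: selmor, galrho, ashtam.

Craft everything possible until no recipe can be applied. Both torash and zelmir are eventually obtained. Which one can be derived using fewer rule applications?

torash

torash: ashtam + selmor → marlam (R3). marlam + galrho → nexsel (R5). marlam + nexsel → xanwex (R14). xanwex + ashtam → torash (R2). [4 rule applications]
zelmir: Using R3, ashtam and selmor make marlam. marlam + galrho → nexsel (R5). marlam + nexsel → xanwex (R14). Using R2, xanwex and ashtam make torash. Using R8, torash and galrho make xansel. xansel + xanwex → zelmir (R15). [6 rule applications]
torash needs fewer.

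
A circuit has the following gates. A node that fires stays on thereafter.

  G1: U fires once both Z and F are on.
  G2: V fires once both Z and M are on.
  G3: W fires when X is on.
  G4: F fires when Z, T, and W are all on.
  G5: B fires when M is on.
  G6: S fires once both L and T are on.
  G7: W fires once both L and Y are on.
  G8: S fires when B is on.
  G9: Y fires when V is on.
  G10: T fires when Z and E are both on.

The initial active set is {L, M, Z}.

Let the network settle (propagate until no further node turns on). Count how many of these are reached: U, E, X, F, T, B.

1

M is on, so B fires (G5).
U would need Z and F (G1), but F never turns on.
No rule produces E, and it is not given.
No rule produces X, and it is not given.
F would need Z, T, and W (G4), but T never turns on.
T would need Z and E (G10), but E never turns on.
B: reached.
Reached: B — 1 of the 6.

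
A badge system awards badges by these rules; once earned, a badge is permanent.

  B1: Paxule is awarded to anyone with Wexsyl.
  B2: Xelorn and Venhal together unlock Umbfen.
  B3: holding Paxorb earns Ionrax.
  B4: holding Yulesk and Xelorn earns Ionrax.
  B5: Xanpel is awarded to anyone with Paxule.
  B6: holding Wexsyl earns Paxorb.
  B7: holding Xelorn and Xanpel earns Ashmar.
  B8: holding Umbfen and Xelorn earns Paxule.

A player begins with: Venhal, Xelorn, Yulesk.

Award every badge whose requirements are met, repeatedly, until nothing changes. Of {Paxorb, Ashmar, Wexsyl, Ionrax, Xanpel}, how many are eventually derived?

With Xelorn and Venhal, Umbfen is earned (B2).
With Yulesk and Xelorn, Ionrax is earned (B4).
With Umbfen and Xelorn, Paxule is earned (B8).
With Paxule, Xanpel is earned (B5).
With Xelorn and Xanpel, Ashmar is earned (B7).
Paxorb would need Wexsyl (B6), but Wexsyl is never earned.
Ashmar: reached.
No rule produces Wexsyl, and it is not given.
Ionrax: reached.
Xanpel: reached.
Reached: Ashmar, Ionrax, and Xanpel — 3 of the 5.

3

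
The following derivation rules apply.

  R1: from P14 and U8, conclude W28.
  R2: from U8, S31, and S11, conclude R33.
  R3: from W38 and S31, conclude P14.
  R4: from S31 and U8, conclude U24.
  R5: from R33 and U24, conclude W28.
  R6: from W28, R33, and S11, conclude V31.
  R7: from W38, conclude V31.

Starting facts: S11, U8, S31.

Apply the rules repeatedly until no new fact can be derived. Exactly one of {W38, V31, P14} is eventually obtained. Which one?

V31

U8, S31, and S11 hold, so R33 follows (R2).
From S31 and U8, R4 gives U24.
From R33 and U24, R5 gives W28.
W28, R33, and S11 hold, so V31 follows (R6).
No rule produces W38, and it is not given. P14 would need W38 and S31 (R3), but W38 is never established.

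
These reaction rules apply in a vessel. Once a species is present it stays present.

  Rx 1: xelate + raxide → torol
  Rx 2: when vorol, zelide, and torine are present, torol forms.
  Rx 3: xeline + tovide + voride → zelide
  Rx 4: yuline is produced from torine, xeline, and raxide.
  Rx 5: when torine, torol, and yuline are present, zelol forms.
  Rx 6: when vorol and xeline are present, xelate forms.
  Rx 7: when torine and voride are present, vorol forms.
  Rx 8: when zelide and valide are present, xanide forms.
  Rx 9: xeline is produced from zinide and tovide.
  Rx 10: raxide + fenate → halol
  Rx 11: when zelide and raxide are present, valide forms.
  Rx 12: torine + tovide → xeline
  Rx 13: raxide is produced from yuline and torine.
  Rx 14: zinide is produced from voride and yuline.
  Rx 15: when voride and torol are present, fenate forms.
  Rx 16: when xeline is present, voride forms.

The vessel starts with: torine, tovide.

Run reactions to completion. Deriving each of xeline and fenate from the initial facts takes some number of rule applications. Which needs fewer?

xeline: torine and tovide present → xeline forms (Rx 12). [1 rule application]
fenate: torine and tovide present → xeline forms (Rx 12). xeline present → voride forms (Rx 16). xeline, tovide, and voride present → zelide forms (Rx 3). torine and voride present → vorol forms (Rx 7). vorol, zelide, and torine present → torol forms (Rx 2). voride and torol present → fenate forms (Rx 15). [6 rule applications]
xeline needs fewer.

xeline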